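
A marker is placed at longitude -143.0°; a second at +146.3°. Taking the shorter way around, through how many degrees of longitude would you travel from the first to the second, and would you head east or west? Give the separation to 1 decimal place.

Raw difference: 146.3 − -143.0 = 289.3°.
Normalise into (−180°, 180°]: 289.3° − 360° = -70.7°.
Negative ⇒ the second point lies to the west; separation 70.7°.

70.7° west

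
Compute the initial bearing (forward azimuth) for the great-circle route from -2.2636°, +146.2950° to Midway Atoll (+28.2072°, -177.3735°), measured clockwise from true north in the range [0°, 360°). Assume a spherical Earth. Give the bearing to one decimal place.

46.2°

Δλ = -177.3735 − 146.2950 = -323.6685°; wrapped into (−180°, 180°]: 36.3315°.
θ = atan2( sin Δλ · cos φ₂ , cos φ₁ · sin φ₂ − sin φ₁ · cos φ₂ · cos Δλ )
  = atan2(0.52210, 0.50033) = 46.220° → normalised to [0°, 360°): 46.220°.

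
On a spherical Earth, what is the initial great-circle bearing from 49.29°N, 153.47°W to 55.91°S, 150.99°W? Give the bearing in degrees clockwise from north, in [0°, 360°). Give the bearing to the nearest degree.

179°

Δλ = -150.99 − -153.47 = 2.48°.
θ = atan2( sin Δλ · cos φ₂ , cos φ₁ · sin φ₂ − sin φ₁ · cos φ₂ · cos Δλ )
  = atan2(0.02425, -0.96462) = 178.560° → normalised to [0°, 360°): 178.560°.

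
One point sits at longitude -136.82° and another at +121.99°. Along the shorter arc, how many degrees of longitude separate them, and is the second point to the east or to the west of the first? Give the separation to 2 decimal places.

101.19° west

Raw difference: 121.99 − -136.82 = 258.81°.
Normalise into (−180°, 180°]: 258.81° − 360° = -101.19°.
Negative ⇒ the second point lies to the west; separation 101.19°.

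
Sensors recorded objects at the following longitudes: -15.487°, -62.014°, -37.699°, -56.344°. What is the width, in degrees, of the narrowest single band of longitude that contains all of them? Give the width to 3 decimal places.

Sort the longitudes: -62.014°, -56.344°, -37.699°, -15.487°.
Eastward gaps between consecutive values (wrapping around): 5.670°, 18.645°, 22.212°, 313.473°.
Largest gap = 313.473° ⇒ minimal covering band is its complement: 360° − 313.473° = 46.527°.
Band runs from -62.014° eastward to -15.487°.

46.527°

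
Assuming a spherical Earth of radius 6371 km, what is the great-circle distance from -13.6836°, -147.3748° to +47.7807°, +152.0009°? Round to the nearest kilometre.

Δλ = 152.0009 − -147.3748 = 299.3757°; wrapped into (−180°, 180°]: -60.6243°.
Δφ = 47.7807 − -13.6836 = 61.4643°.
a = sin²(Δφ/2) + cos φ₁ · cos φ₂ · sin²(Δλ/2) = 0.427461.
c = 2·atan2(√a, √(1−a)) = 1.42521 rad → d = 6371·c ≈ 9079.98 km.

9080 km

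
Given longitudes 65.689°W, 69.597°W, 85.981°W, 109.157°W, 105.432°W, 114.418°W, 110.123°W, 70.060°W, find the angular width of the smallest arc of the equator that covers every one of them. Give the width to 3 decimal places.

Sort the longitudes: -114.418°, -110.123°, -109.157°, -105.432°, -85.981°, -70.060°, -69.597°, -65.689°.
Eastward gaps between consecutive values (wrapping around): 4.295°, 0.966°, 3.725°, 19.451°, 15.921°, 0.463°, 3.908°, 311.271°.
Largest gap = 311.271° ⇒ minimal covering band is its complement: 360° − 311.271° = 48.729°.
Band runs from -114.418° eastward to -65.689°.

48.729°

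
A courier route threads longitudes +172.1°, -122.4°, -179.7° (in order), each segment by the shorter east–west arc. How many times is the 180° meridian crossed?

1

Leg 1: +172.1° → -122.4°, shortest Δλ = 65.5° (east) — crosses 180°.
Leg 2: -122.4° → -179.7°, shortest Δλ = -57.3° (west) — does not cross 180°.
Total crossings: 1.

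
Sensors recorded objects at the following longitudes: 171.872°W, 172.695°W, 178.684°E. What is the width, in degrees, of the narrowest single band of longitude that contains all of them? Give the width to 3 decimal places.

9.444°

Sort the longitudes: -172.695°, -171.872°, +178.684°.
Eastward gaps between consecutive values (wrapping around): 0.823°, 350.556°, 8.621°.
Largest gap = 350.556° ⇒ minimal covering band is its complement: 360° − 350.556° = 9.444°.
Band runs from +178.684° eastward to -171.872°, crossing the antimeridian.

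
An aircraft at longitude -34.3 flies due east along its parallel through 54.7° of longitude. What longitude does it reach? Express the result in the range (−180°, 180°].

+20.4°

Start at -34.3°; shift +54.7° → +20.4°.
+20.4° already lies in (−180°, 180°].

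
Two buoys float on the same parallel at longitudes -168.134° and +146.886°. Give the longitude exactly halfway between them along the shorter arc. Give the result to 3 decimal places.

Signed shortest Δλ from -168.134° to +146.886° is -44.980°.
Midpoint longitude = -168.134° + (-44.980°)/2 = -168.134° − 22.490° = -190.624°.
Normalise into (−180°, 180°]: +169.376°.
(The naïve average (-168.134 + +146.886)/2 = -10.624° is on the wrong side of the globe.)

+169.376°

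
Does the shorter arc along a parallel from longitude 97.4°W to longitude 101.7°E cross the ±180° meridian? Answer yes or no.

Yes

Naïve |101.7 − -97.4| = 199.1° > 180°, so the shorter arc goes the other way round — across 180°.
Signed shortest Δλ = ((101.7 − -97.4 + 180) mod 360) − 180 = -160.9°.
Going west by 160.9° from -97.4° passes through 180° before reaching +101.7°.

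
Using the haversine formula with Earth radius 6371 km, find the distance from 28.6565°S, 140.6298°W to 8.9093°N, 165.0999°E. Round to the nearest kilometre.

Δλ = 165.0999 − -140.6298 = 305.7297°; wrapped into (−180°, 180°]: -54.2703°.
Δφ = 8.9093 − -28.6565 = 37.5658°.
a = sin²(Δφ/2) + cos φ₁ · cos φ₂ · sin²(Δλ/2) = 0.284010.
c = 2·atan2(√a, √(1−a)) = 1.12411 rad → d = 6371·c ≈ 7161.69 km.

7162 km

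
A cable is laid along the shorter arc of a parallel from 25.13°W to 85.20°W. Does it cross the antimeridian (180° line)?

Signed shortest Δλ = ((-85.20 − -25.13 + 180) mod 360) − 180 = -60.07°.
Going west by 60.07° from -25.13° reaches -85.20° without touching 180°.

No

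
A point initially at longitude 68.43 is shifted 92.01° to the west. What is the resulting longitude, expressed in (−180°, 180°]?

Start at +68.43°; shift −92.01° → -23.58°.
-23.58° already lies in (−180°, 180°].

-23.58°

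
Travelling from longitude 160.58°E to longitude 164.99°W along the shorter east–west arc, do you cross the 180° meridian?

Naïve |-164.99 − 160.58| = 325.57° > 180°, so the shorter arc goes the other way round — across 180°.
Signed shortest Δλ = ((-164.99 − 160.58 + 180) mod 360) − 180 = 34.43°.
Going east by 34.43° from +160.58° passes through 180° before reaching -164.99°.

Yes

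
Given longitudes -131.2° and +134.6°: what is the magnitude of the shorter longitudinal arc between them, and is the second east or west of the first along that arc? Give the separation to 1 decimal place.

94.2° west

Raw difference: 134.6 − -131.2 = 265.8°.
Normalise into (−180°, 180°]: 265.8° − 360° = -94.2°.
Negative ⇒ the second point lies to the west; separation 94.2°.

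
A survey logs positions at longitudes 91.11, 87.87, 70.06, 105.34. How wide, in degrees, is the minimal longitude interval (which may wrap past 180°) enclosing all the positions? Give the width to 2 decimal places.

Sort the longitudes: +70.06°, +87.87°, +91.11°, +105.34°.
Eastward gaps between consecutive values (wrapping around): 17.81°, 3.24°, 14.23°, 324.72°.
Largest gap = 324.72° ⇒ minimal covering band is its complement: 360° − 324.72° = 35.28°.
Band runs from +70.06° eastward to +105.34°.

35.28°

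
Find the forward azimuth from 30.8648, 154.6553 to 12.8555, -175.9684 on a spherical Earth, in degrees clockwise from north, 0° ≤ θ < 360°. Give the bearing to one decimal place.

Δλ = -175.9684 − 154.6553 = -330.6237°; wrapped into (−180°, 180°]: 29.3763°.
θ = atan2( sin Δλ · cos φ₂ , cos φ₁ · sin φ₂ − sin φ₁ · cos φ₂ · cos Δλ )
  = atan2(0.47825, -0.24486) = 117.112° → normalised to [0°, 360°): 117.112°.

117.1°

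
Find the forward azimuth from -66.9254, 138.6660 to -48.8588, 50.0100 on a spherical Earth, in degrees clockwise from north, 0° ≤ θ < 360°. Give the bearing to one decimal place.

246.9°

Δλ = 50.0100 − 138.6660 = -88.6560°.
θ = atan2( sin Δλ · cos φ₂ , cos φ₁ · sin φ₂ − sin φ₁ · cos φ₂ · cos Δλ )
  = atan2(-0.65774, -0.28096) = -113.130° → normalised to [0°, 360°): 246.870°.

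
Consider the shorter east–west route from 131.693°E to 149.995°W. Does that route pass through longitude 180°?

Naïve |-149.995 − 131.693| = 281.688° > 180°, so the shorter arc goes the other way round — across 180°.
Signed shortest Δλ = ((-149.995 − 131.693 + 180) mod 360) − 180 = 78.312°.
Going east by 78.312° from +131.693° passes through 180° before reaching -149.995°.

Yes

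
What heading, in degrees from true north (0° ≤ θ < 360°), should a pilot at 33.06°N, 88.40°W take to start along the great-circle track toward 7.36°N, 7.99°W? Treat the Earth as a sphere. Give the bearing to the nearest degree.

89°

Δλ = -7.99 − -88.40 = 80.41°.
θ = atan2( sin Δλ · cos φ₂ , cos φ₁ · sin φ₂ − sin φ₁ · cos φ₂ · cos Δλ )
  = atan2(0.97790, 0.01723) = 88.991° → normalised to [0°, 360°): 88.991°.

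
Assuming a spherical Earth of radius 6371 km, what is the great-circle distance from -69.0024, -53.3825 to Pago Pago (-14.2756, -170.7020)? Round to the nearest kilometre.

9556 km

Δλ = -170.7020 − -53.3825 = -117.3195°.
Δφ = -14.2756 − -69.0024 = 54.7268°.
a = sin²(Δφ/2) + cos φ₁ · cos φ₂ · sin²(Δλ/2) = 0.464583.
c = 2·atan2(√a, √(1−a)) = 1.49990 rad → d = 6371·c ≈ 9555.88 km.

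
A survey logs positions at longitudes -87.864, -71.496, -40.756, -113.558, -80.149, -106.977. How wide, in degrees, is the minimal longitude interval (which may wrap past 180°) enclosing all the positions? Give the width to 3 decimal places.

Sort the longitudes: -113.558°, -106.977°, -87.864°, -80.149°, -71.496°, -40.756°.
Eastward gaps between consecutive values (wrapping around): 6.581°, 19.113°, 7.715°, 8.653°, 30.740°, 287.198°.
Largest gap = 287.198° ⇒ minimal covering band is its complement: 360° − 287.198° = 72.802°.
Band runs from -113.558° eastward to -40.756°.

72.802°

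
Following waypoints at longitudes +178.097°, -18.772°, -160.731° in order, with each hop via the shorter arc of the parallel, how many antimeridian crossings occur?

1

Leg 1: +178.097° → -18.772°, shortest Δλ = 163.131° (east) — crosses 180°.
Leg 2: -18.772° → -160.731°, shortest Δλ = -141.959° (west) — does not cross 180°.
Total crossings: 1.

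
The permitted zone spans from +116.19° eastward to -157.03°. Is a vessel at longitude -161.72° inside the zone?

Band width going east from +116.19° to -157.03°: ((-157.03 − 116.19) mod 360) = 86.78°.
Offset of -161.72° east of the west edge: ((-161.72 − 116.19) mod 360) = 82.09°.
82.09° ≤ 86.78° ⇒ inside.

Yes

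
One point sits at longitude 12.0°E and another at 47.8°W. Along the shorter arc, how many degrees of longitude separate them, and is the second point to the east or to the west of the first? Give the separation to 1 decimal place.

Raw difference: -47.8 − 12.0 = -59.8°.
Normalise into (−180°, 180°]: -59.8° stays -59.8°.
Negative ⇒ the second point lies to the west; separation 59.8°.

59.8° west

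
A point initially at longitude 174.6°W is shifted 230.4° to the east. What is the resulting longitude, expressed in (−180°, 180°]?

55.8°E

Start at -174.6°; shift +230.4° → +55.8°.
+55.8° already lies in (−180°, 180°].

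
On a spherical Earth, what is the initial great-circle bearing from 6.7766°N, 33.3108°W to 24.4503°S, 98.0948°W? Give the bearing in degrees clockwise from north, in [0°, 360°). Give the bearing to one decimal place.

Δλ = -98.0948 − -33.3108 = -64.7840°.
θ = atan2( sin Δλ · cos φ₂ , cos φ₁ · sin φ₂ − sin φ₁ · cos φ₂ · cos Δλ )
  = atan2(-0.82357, -0.45677) = -119.014° → normalised to [0°, 360°): 240.986°.

241.0°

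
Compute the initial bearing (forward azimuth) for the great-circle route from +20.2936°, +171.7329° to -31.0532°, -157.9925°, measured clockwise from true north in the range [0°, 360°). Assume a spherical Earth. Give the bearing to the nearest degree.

Δλ = -157.9925 − 171.7329 = -329.7254°; wrapped into (−180°, 180°]: 30.2746°.
θ = atan2( sin Δλ · cos φ₂ , cos φ₁ · sin φ₂ − sin φ₁ · cos φ₂ · cos Δλ )
  = atan2(0.43190, -0.74042) = 149.744° → normalised to [0°, 360°): 149.744°.

150°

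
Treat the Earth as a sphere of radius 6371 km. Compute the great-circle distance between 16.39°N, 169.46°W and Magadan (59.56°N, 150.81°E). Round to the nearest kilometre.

Δλ = 150.81 − -169.46 = 320.27°; wrapped into (−180°, 180°]: -39.73°.
Δφ = 59.56 − 16.39 = 43.17°.
a = sin²(Δφ/2) + cos φ₁ · cos φ₂ · sin²(Δλ/2) = 0.191459.
c = 2·atan2(√a, √(1−a)) = 0.90577 rad → d = 6371·c ≈ 5770.65 km.

5771 km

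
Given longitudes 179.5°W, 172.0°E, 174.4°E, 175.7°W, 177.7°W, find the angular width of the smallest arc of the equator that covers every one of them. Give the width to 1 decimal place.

12.3°

Sort the longitudes: -179.5°, -177.7°, -175.7°, +172.0°, +174.4°.
Eastward gaps between consecutive values (wrapping around): 1.8°, 2.0°, 347.7°, 2.4°, 6.1°.
Largest gap = 347.7° ⇒ minimal covering band is its complement: 360° − 347.7° = 12.3°.
Band runs from +172.0° eastward to -175.7°, crossing the antimeridian.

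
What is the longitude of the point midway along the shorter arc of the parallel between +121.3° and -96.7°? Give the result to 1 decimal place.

Signed shortest Δλ from +121.3° to -96.7° is +142.0°.
Midpoint longitude = +121.3° + (+142.0°)/2 = +121.3° + 71.0° = +192.3°.
Normalise into (−180°, 180°]: -167.7°.
(The naïve average (+121.3 + -96.7)/2 = 12.3° is on the wrong side of the globe.)

-167.7°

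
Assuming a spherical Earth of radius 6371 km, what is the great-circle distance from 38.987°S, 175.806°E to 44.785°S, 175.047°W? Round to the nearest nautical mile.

Δλ = -175.047 − 175.806 = -350.853°; wrapped into (−180°, 180°]: 9.147°.
Δφ = -44.785 − -38.987 = -5.798°.
a = sin²(Δφ/2) + cos φ₁ · cos φ₂ · sin²(Δλ/2) = 0.006066.
c = 2·atan2(√a, √(1−a)) = 0.15592 rad → d = 6371·c ≈ 993.38 km ≈ 536.38 nmi.

536 nmi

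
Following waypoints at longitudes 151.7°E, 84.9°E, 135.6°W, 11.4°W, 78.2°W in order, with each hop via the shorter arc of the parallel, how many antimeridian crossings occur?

Leg 1: +151.7° → +84.9°, shortest Δλ = -66.8° (west) — does not cross 180°.
Leg 2: +84.9° → -135.6°, shortest Δλ = 139.5° (east) — crosses 180°.
Leg 3: -135.6° → -11.4°, shortest Δλ = 124.2° (east) — does not cross 180°.
Leg 4: -11.4° → -78.2°, shortest Δλ = -66.8° (west) — does not cross 180°.
Total crossings: 1.

1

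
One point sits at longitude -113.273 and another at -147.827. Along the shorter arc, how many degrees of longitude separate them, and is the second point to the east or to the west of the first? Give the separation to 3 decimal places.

Raw difference: -147.827 − -113.273 = -34.554°.
Normalise into (−180°, 180°]: -34.554° stays -34.554°.
Negative ⇒ the second point lies to the west; separation 34.554°.

34.554° west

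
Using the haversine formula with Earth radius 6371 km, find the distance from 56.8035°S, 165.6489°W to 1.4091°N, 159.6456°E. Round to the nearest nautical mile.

Δλ = 159.6456 − -165.6489 = 325.2945°; wrapped into (−180°, 180°]: -34.7055°.
Δφ = 1.4091 − -56.8035 = 58.2126°.
a = sin²(Δφ/2) + cos φ₁ · cos φ₂ · sin²(Δλ/2) = 0.285305.
c = 2·atan2(√a, √(1−a)) = 1.12698 rad → d = 6371·c ≈ 7179.98 km ≈ 3876.88 nmi.

3877 nmi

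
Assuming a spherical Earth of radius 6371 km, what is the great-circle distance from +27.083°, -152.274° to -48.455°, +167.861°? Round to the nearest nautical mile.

5016 nmi

Δλ = 167.861 − -152.274 = 320.135°; wrapped into (−180°, 180°]: -39.865°.
Δφ = -48.455 − 27.083 = -75.538°.
a = sin²(Δφ/2) + cos φ₁ · cos φ₂ · sin²(Δλ/2) = 0.443758.
c = 2·atan2(√a, √(1−a)) = 1.45807 rad → d = 6371·c ≈ 9289.39 km ≈ 5015.87 nmi.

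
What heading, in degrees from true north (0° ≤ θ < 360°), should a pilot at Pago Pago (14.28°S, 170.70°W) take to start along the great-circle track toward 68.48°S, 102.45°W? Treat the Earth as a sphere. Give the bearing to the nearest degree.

Δλ = -102.45 − -170.70 = 68.25°.
θ = atan2( sin Δλ · cos φ₂ , cos φ₁ · sin φ₂ − sin φ₁ · cos φ₂ · cos Δλ )
  = atan2(0.34071, -0.86802) = 158.569° → normalised to [0°, 360°): 158.569°.

159°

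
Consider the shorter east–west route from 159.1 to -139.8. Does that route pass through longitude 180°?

Naïve |-139.8 − 159.1| = 298.9° > 180°, so the shorter arc goes the other way round — across 180°.
Signed shortest Δλ = ((-139.8 − 159.1 + 180) mod 360) − 180 = 61.1°.
Going east by 61.1° from +159.1° passes through 180° before reaching -139.8°.

Yes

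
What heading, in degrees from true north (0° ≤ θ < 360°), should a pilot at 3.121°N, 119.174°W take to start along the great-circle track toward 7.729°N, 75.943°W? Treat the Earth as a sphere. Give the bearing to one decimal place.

82.0°

Δλ = -75.943 − -119.174 = 43.231°.
θ = atan2( sin Δλ · cos φ₂ , cos φ₁ · sin φ₂ − sin φ₁ · cos φ₂ · cos Δλ )
  = atan2(0.67872, 0.09498) = 82.034° → normalised to [0°, 360°): 82.034°.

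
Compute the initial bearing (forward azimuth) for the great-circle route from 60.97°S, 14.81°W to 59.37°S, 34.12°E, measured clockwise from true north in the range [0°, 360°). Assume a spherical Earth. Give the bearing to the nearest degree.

108°

Δλ = 34.12 − -14.81 = 48.93°.
θ = atan2( sin Δλ · cos φ₂ , cos φ₁ · sin φ₂ − sin φ₁ · cos φ₂ · cos Δλ )
  = atan2(0.38411, -0.12489) = 108.011° → normalised to [0°, 360°): 108.011°.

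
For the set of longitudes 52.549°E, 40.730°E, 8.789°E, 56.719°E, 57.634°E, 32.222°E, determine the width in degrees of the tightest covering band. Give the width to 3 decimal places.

Sort the longitudes: +8.789°, +32.222°, +40.730°, +52.549°, +56.719°, +57.634°.
Eastward gaps between consecutive values (wrapping around): 23.433°, 8.508°, 11.819°, 4.170°, 0.915°, 311.155°.
Largest gap = 311.155° ⇒ minimal covering band is its complement: 360° − 311.155° = 48.845°.
Band runs from +8.789° eastward to +57.634°.

48.845°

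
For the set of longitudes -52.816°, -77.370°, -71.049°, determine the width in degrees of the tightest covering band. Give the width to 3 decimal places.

24.554°

Sort the longitudes: -77.370°, -71.049°, -52.816°.
Eastward gaps between consecutive values (wrapping around): 6.321°, 18.233°, 335.446°.
Largest gap = 335.446° ⇒ minimal covering band is its complement: 360° − 335.446° = 24.554°.
Band runs from -77.370° eastward to -52.816°.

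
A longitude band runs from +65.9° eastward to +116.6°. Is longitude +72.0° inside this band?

Yes

Band width going east from +65.9° to +116.6°: ((116.6 − 65.9) mod 360) = 50.7°.
Offset of +72.0° east of the west edge: ((72.0 − 65.9) mod 360) = 6.1°.
6.1° ≤ 50.7° ⇒ inside.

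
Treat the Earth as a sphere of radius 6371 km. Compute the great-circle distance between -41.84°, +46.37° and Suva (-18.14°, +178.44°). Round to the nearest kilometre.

11727 km

Δλ = 178.44 − 46.37 = 132.07°.
Δφ = -18.14 − -41.84 = 23.70°.
a = sin²(Δφ/2) + cos φ₁ · cos φ₂ · sin²(Δλ/2) = 0.633347.
c = 2·atan2(√a, √(1−a)) = 1.84076 rad → d = 6371·c ≈ 11727.47 km.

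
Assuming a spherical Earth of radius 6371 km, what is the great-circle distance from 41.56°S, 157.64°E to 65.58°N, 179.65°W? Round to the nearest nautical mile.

Δλ = -179.65 − 157.64 = -337.29°; wrapped into (−180°, 180°]: 22.71°.
Δφ = 65.58 − -41.56 = 107.14°.
a = sin²(Δφ/2) + cos φ₁ · cos φ₂ · sin²(Δλ/2) = 0.659346.
c = 2·atan2(√a, √(1−a)) = 1.89514 rad → d = 6371·c ≈ 12073.97 km ≈ 6519.42 nmi.

6519 nmi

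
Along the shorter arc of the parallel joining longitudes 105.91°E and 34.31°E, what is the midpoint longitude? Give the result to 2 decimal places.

Signed shortest Δλ from +105.91° to +34.31° is -71.60°.
Midpoint longitude = +105.91° + (-71.60°)/2 = +105.91° − 35.80° = +70.11°.

70.11°E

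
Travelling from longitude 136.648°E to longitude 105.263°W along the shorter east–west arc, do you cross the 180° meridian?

Yes

Naïve |-105.263 − 136.648| = 241.911° > 180°, so the shorter arc goes the other way round — across 180°.
Signed shortest Δλ = ((-105.263 − 136.648 + 180) mod 360) − 180 = 118.089°.
Going east by 118.089° from +136.648° passes through 180° before reaching -105.263°.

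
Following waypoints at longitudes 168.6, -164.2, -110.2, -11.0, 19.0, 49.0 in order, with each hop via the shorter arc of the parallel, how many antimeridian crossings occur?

Leg 1: +168.6° → -164.2°, shortest Δλ = 27.2° (east) — crosses 180°.
Leg 2: -164.2° → -110.2°, shortest Δλ = 54.0° (east) — does not cross 180°.
Leg 3: -110.2° → -11.0°, shortest Δλ = 99.2° (east) — does not cross 180°.
Leg 4: -11.0° → +19.0°, shortest Δλ = 30.0° (east) — does not cross 180°.
Leg 5: +19.0° → +49.0°, shortest Δλ = 30.0° (east) — does not cross 180°.
Total crossings: 1.

1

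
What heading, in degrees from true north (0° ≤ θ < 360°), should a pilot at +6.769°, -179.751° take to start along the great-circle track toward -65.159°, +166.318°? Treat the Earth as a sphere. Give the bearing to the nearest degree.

Δλ = 166.318 − -179.751 = 346.069°; wrapped into (−180°, 180°]: -13.931°.
θ = atan2( sin Δλ · cos φ₂ , cos φ₁ · sin φ₂ − sin φ₁ · cos φ₂ · cos Δλ )
  = atan2(-0.10114, -0.94921) = -173.918° → normalised to [0°, 360°): 186.082°.

186°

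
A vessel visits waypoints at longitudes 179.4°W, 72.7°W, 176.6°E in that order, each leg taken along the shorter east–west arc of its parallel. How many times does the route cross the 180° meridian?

1

Leg 1: -179.4° → -72.7°, shortest Δλ = 106.7° (east) — does not cross 180°.
Leg 2: -72.7° → +176.6°, shortest Δλ = -110.7° (west) — crosses 180°.
Total crossings: 1.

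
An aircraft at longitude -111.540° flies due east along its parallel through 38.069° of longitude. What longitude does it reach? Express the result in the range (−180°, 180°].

-73.471°

Start at -111.540°; shift +38.069° → -73.471°.
-73.471° already lies in (−180°, 180°].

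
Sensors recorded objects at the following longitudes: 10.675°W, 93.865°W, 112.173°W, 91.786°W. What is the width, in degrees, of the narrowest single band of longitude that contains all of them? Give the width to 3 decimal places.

101.498°

Sort the longitudes: -112.173°, -93.865°, -91.786°, -10.675°.
Eastward gaps between consecutive values (wrapping around): 18.308°, 2.079°, 81.111°, 258.502°.
Largest gap = 258.502° ⇒ minimal covering band is its complement: 360° − 258.502° = 101.498°.
Band runs from -112.173° eastward to -10.675°.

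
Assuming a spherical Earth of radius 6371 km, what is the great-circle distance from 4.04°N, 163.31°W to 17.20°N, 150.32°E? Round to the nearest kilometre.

5258 km

Δλ = 150.32 − -163.31 = 313.63°; wrapped into (−180°, 180°]: -46.37°.
Δφ = 17.20 − 4.04 = 13.16°.
a = sin²(Δφ/2) + cos φ₁ · cos φ₂ · sin²(Δλ/2) = 0.160832.
c = 2·atan2(√a, √(1−a)) = 0.82530 rad → d = 6371·c ≈ 5257.99 km.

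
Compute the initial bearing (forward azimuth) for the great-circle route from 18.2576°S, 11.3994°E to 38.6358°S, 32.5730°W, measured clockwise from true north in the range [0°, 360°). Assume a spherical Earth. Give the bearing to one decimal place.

232.5°

Δλ = -32.5730 − 11.3994 = -43.9724°.
θ = atan2( sin Δλ · cos φ₂ , cos φ₁ · sin φ₂ − sin φ₁ · cos φ₂ · cos Δλ )
  = atan2(-0.54235, -0.41682) = -127.544° → normalised to [0°, 360°): 232.456°.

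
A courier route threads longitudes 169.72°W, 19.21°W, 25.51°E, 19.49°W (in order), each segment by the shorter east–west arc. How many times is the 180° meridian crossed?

Leg 1: -169.72° → -19.21°, shortest Δλ = 150.51° (east) — does not cross 180°.
Leg 2: -19.21° → +25.51°, shortest Δλ = 44.72° (east) — does not cross 180°.
Leg 3: +25.51° → -19.49°, shortest Δλ = -45.0° (west) — does not cross 180°.
Total crossings: 0.

0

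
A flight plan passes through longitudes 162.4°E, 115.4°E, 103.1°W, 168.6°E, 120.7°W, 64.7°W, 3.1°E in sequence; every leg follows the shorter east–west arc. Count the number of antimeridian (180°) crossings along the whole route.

Leg 1: +162.4° → +115.4°, shortest Δλ = -47.0° (west) — does not cross 180°.
Leg 2: +115.4° → -103.1°, shortest Δλ = 141.5° (east) — crosses 180°.
Leg 3: -103.1° → +168.6°, shortest Δλ = -88.3° (west) — crosses 180°.
Leg 4: +168.6° → -120.7°, shortest Δλ = 70.7° (east) — crosses 180°.
Leg 5: -120.7° → -64.7°, shortest Δλ = 56.0° (east) — does not cross 180°.
Leg 6: -64.7° → +3.1°, shortest Δλ = 67.8° (east) — does not cross 180°.
Total crossings: 3.

3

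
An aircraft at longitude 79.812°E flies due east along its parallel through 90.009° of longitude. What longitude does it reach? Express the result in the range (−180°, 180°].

169.821°E

Start at +79.812°; shift +90.009° → +169.821°.
+169.821° already lies in (−180°, 180°].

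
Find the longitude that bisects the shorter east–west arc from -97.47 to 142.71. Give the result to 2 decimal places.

-157.38°

Signed shortest Δλ from -97.47° to +142.71° is -119.82°.
Midpoint longitude = -97.47° + (-119.82°)/2 = -97.47° − 59.91° = -157.38°.
(The naïve average (-97.47 + +142.71)/2 = 22.62° is on the wrong side of the globe.)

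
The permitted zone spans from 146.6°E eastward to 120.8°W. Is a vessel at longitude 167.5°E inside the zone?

Band width going east from +146.6° to -120.8°: ((-120.8 − 146.6) mod 360) = 92.6°.
Offset of +167.5° east of the west edge: ((167.5 − 146.6) mod 360) = 20.9°.
20.9° ≤ 92.6° ⇒ inside.

Yes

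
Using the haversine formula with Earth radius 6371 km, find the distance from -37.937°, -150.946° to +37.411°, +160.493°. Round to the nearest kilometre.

Δλ = 160.493 − -150.946 = 311.439°; wrapped into (−180°, 180°]: -48.561°.
Δφ = 37.411 − -37.937 = 75.348°.
a = sin²(Δφ/2) + cos φ₁ · cos φ₂ · sin²(Δλ/2) = 0.479452.
c = 2·atan2(√a, √(1−a)) = 1.52969 rad → d = 6371·c ≈ 9745.65 km.

9746 km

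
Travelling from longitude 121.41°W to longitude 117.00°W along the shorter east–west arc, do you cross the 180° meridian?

Signed shortest Δλ = ((-117.00 − -121.41 + 180) mod 360) − 180 = 4.41°.
Going east by 4.41° from -121.41° reaches -117.00° without touching 180°.

No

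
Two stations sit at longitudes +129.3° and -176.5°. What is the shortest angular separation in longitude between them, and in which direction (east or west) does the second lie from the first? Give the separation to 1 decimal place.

54.2° east

Raw difference: -176.5 − 129.3 = -305.8°.
Normalise into (−180°, 180°]: -305.8° + 360° = 54.2°.
Positive ⇒ the second point lies to the east; separation 54.2°.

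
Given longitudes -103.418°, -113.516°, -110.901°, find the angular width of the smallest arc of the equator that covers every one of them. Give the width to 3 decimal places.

10.098°

Sort the longitudes: -113.516°, -110.901°, -103.418°.
Eastward gaps between consecutive values (wrapping around): 2.615°, 7.483°, 349.902°.
Largest gap = 349.902° ⇒ minimal covering band is its complement: 360° − 349.902° = 10.098°.
Band runs from -113.516° eastward to -103.418°.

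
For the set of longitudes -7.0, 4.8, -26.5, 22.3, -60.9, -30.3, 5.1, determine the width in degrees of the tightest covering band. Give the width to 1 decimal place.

83.2°

Sort the longitudes: -60.9°, -30.3°, -26.5°, -7.0°, +4.8°, +5.1°, +22.3°.
Eastward gaps between consecutive values (wrapping around): 30.6°, 3.8°, 19.5°, 11.8°, 0.3°, 17.2°, 276.8°.
Largest gap = 276.8° ⇒ minimal covering band is its complement: 360° − 276.8° = 83.2°.
Band runs from -60.9° eastward to +22.3°.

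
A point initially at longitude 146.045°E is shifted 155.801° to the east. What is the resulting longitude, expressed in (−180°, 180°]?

58.154°W

Start at +146.045°; shift +155.801° → +301.846°.
+301.846° lies outside (−180°, 180°]; subtract 360° → -58.154°.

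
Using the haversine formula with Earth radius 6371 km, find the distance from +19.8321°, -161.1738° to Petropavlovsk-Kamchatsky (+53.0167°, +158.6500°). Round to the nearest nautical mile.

Δλ = 158.6500 − -161.1738 = 319.8238°; wrapped into (−180°, 180°]: -40.1762°.
Δφ = 53.0167 − 19.8321 = 33.1846°.
a = sin²(Δφ/2) + cos φ₁ · cos φ₂ · sin²(Δλ/2) = 0.148303.
c = 2·atan2(√a, √(1−a)) = 0.79063 rad → d = 6371·c ≈ 5037.13 km ≈ 2719.83 nmi.

2720 nmi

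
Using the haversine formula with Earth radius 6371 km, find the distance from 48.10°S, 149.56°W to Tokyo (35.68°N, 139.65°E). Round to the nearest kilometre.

11654 km

Δλ = 139.65 − -149.56 = 289.21°; wrapped into (−180°, 180°]: -70.79°.
Δφ = 35.68 − -48.10 = 83.78°.
a = sin²(Δφ/2) + cos φ₁ · cos φ₂ · sin²(Δλ/2) = 0.627818.
c = 2·atan2(√a, √(1−a)) = 1.82930 rad → d = 6371·c ≈ 11654.48 km.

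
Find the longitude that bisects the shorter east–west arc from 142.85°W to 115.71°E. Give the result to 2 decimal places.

166.43°E

Signed shortest Δλ from -142.85° to +115.71° is -101.44°.
Midpoint longitude = -142.85° + (-101.44°)/2 = -142.85° − 50.72° = -193.57°.
Normalise into (−180°, 180°]: +166.43°.
(The naïve average (-142.85 + +115.71)/2 = -13.57° is on the wrong side of the globe.)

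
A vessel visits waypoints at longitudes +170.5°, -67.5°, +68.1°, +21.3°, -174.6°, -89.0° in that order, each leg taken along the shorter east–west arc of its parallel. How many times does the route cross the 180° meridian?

Leg 1: +170.5° → -67.5°, shortest Δλ = 122.0° (east) — crosses 180°.
Leg 2: -67.5° → +68.1°, shortest Δλ = 135.6° (east) — does not cross 180°.
Leg 3: +68.1° → +21.3°, shortest Δλ = -46.8° (west) — does not cross 180°.
Leg 4: +21.3° → -174.6°, shortest Δλ = 164.1° (east) — crosses 180°.
Leg 5: -174.6° → -89.0°, shortest Δλ = 85.6° (east) — does not cross 180°.
Total crossings: 2.

2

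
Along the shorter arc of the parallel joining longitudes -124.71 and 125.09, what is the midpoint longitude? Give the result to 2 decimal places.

Signed shortest Δλ from -124.71° to +125.09° is -110.20°.
Midpoint longitude = -124.71° + (-110.20°)/2 = -124.71° − 55.10° = -179.81°.
(The naïve average (-124.71 + +125.09)/2 = 0.19° is on the wrong side of the globe.)

-179.81°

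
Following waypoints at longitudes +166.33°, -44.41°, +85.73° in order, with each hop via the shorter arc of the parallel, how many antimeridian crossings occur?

Leg 1: +166.33° → -44.41°, shortest Δλ = 149.26° (east) — crosses 180°.
Leg 2: -44.41° → +85.73°, shortest Δλ = 130.14° (east) — does not cross 180°.
Total crossings: 1.

1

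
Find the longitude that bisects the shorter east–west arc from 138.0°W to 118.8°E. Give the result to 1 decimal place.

170.4°E

Signed shortest Δλ from -138.0° to +118.8° is -103.2°.
Midpoint longitude = -138.0° + (-103.2°)/2 = -138.0° − 51.6° = -189.6°.
Normalise into (−180°, 180°]: +170.4°.
(The naïve average (-138.0 + +118.8)/2 = -9.6° is on the wrong side of the globe.)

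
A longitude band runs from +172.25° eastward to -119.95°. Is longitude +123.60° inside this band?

No

Band width going east from +172.25° to -119.95°: ((-119.95 − 172.25) mod 360) = 67.80°.
Offset of +123.60° east of the west edge: ((123.60 − 172.25) mod 360) = 311.35°.
311.35° > 67.80° ⇒ outside.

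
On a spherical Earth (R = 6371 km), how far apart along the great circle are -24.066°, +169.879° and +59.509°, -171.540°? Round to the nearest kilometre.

9448 km

Δλ = -171.540 − 169.879 = -341.419°; wrapped into (−180°, 180°]: 18.581°.
Δφ = 59.509 − -24.066 = 83.575°.
a = sin²(Δφ/2) + cos φ₁ · cos φ₂ · sin²(Δλ/2) = 0.456124.
c = 2·atan2(√a, √(1−a)) = 1.48293 rad → d = 6371·c ≈ 9447.75 km.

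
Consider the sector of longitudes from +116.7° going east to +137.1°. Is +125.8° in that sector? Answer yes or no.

Band width going east from +116.7° to +137.1°: ((137.1 − 116.7) mod 360) = 20.4°.
Offset of +125.8° east of the west edge: ((125.8 − 116.7) mod 360) = 9.1°.
9.1° ≤ 20.4° ⇒ inside.

Yes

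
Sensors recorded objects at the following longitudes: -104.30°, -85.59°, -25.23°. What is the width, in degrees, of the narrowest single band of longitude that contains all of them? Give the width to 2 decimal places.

79.07°

Sort the longitudes: -104.30°, -85.59°, -25.23°.
Eastward gaps between consecutive values (wrapping around): 18.71°, 60.36°, 280.93°.
Largest gap = 280.93° ⇒ minimal covering band is its complement: 360° − 280.93° = 79.07°.
Band runs from -104.30° eastward to -25.23°.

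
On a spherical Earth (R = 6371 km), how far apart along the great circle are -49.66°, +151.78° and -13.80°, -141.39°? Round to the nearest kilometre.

7182 km

Δλ = -141.39 − 151.78 = -293.17°; wrapped into (−180°, 180°]: 66.83°.
Δφ = -13.80 − -49.66 = 35.86°.
a = sin²(Δφ/2) + cos φ₁ · cos φ₂ · sin²(Δλ/2) = 0.285421.
c = 2·atan2(√a, √(1−a)) = 1.12724 rad → d = 6371·c ≈ 7181.62 km.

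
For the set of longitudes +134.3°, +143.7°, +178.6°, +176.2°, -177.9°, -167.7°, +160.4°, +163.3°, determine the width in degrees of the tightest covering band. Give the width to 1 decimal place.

58.0°

Sort the longitudes: -177.9°, -167.7°, +134.3°, +143.7°, +160.4°, +163.3°, +176.2°, +178.6°.
Eastward gaps between consecutive values (wrapping around): 10.2°, 302.0°, 9.4°, 16.7°, 2.9°, 12.9°, 2.4°, 3.5°.
Largest gap = 302.0° ⇒ minimal covering band is its complement: 360° − 302.0° = 58.0°.
Band runs from +134.3° eastward to -167.7°, crossing the antimeridian.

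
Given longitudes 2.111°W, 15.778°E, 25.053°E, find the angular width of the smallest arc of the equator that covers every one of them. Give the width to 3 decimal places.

27.164°

Sort the longitudes: -2.111°, +15.778°, +25.053°.
Eastward gaps between consecutive values (wrapping around): 17.889°, 9.275°, 332.836°.
Largest gap = 332.836° ⇒ minimal covering band is its complement: 360° − 332.836° = 27.164°.
Band runs from -2.111° eastward to +25.053°.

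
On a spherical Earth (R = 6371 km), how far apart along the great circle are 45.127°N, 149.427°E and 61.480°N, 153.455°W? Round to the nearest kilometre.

4040 km

Δλ = -153.455 − 149.427 = -302.882°; wrapped into (−180°, 180°]: 57.118°.
Δφ = 61.480 − 45.127 = 16.353°.
a = sin²(Δφ/2) + cos φ₁ · cos φ₂ · sin²(Δλ/2) = 0.097217.
c = 2·atan2(√a, √(1−a)) = 0.63417 rad → d = 6371·c ≈ 4040.28 km.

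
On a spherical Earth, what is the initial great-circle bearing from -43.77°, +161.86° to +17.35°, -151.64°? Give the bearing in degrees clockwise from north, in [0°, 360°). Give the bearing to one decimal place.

45.9°

Δλ = -151.64 − 161.86 = -313.50°; wrapped into (−180°, 180°]: 46.50°.
θ = atan2( sin Δλ · cos φ₂ , cos φ₁ · sin φ₂ − sin φ₁ · cos φ₂ · cos Δλ )
  = atan2(0.69237, 0.66986) = 45.947° → normalised to [0°, 360°): 45.947°.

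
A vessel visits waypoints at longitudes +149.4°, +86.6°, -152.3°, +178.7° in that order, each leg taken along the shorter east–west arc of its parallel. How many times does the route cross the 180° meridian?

Leg 1: +149.4° → +86.6°, shortest Δλ = -62.8° (west) — does not cross 180°.
Leg 2: +86.6° → -152.3°, shortest Δλ = 121.1° (east) — crosses 180°.
Leg 3: -152.3° → +178.7°, shortest Δλ = -29.0° (west) — crosses 180°.
Total crossings: 2.

2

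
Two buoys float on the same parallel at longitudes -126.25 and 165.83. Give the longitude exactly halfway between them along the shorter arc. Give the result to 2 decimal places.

Signed shortest Δλ from -126.25° to +165.83° is -67.92°.
Midpoint longitude = -126.25° + (-67.92°)/2 = -126.25° − 33.96° = -160.21°.
(The naïve average (-126.25 + +165.83)/2 = 19.79° is on the wrong side of the globe.)

-160.21°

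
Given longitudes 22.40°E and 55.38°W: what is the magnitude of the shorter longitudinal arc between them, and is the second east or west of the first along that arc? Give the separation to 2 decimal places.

77.78° west

Raw difference: -55.38 − 22.40 = -77.78°.
Normalise into (−180°, 180°]: -77.78° stays -77.78°.
Negative ⇒ the second point lies to the west; separation 77.78°.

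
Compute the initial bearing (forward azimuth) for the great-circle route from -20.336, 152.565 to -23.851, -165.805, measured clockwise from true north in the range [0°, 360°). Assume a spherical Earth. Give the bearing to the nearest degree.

103°

Δλ = -165.805 − 152.565 = -318.370°; wrapped into (−180°, 180°]: 41.630°.
θ = atan2( sin Δλ · cos φ₂ , cos φ₁ · sin φ₂ − sin φ₁ · cos φ₂ · cos Δλ )
  = atan2(0.60759, -0.14158) = 103.117° → normalised to [0°, 360°): 103.117°.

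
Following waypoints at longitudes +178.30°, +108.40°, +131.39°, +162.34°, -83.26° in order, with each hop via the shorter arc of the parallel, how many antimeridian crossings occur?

Leg 1: +178.30° → +108.40°, shortest Δλ = -69.9° (west) — does not cross 180°.
Leg 2: +108.40° → +131.39°, shortest Δλ = 22.99° (east) — does not cross 180°.
Leg 3: +131.39° → +162.34°, shortest Δλ = 30.95° (east) — does not cross 180°.
Leg 4: +162.34° → -83.26°, shortest Δλ = 114.4° (east) — crosses 180°.
Total crossings: 1.

1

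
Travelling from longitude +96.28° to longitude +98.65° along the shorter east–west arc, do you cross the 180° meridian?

No

Signed shortest Δλ = ((98.65 − 96.28 + 180) mod 360) − 180 = 2.37°.
Going east by 2.37° from +96.28° reaches +98.65° without touching 180°.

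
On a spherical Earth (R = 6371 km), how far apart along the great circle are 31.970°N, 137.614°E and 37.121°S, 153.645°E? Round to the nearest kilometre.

7861 km

Δλ = 153.645 − 137.614 = 16.031°.
Δφ = -37.121 − 31.970 = -69.091°.
a = sin²(Δφ/2) + cos φ₁ · cos φ₂ · sin²(Δλ/2) = 0.334710.
c = 2·atan2(√a, √(1−a)) = 1.23388 rad → d = 6371·c ≈ 7861.04 km.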